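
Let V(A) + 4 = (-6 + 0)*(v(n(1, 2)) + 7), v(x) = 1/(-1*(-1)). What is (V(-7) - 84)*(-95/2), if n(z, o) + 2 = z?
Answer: 6460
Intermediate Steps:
n(z, o) = -2 + z
v(x) = 1 (v(x) = 1/1 = 1)
V(A) = -52 (V(A) = -4 + (-6 + 0)*(1 + 7) = -4 - 6*8 = -4 - 48 = -52)
(V(-7) - 84)*(-95/2) = (-52 - 84)*(-95/2) = -(-12920)/2 = -136*(-95/2) = 6460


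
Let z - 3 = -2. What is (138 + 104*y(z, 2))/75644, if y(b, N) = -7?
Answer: -295/37822 ≈ -0.0077997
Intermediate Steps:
z = 1 (z = 3 - 2 = 1)
(138 + 104*y(z, 2))/75644 = (138 + 104*(-7))/75644 = (138 - 728)*(1/75644) = -590*1/75644 = -295/37822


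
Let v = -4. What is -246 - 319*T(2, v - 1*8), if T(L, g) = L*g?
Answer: 7410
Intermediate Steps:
-246 - 319*T(2, v - 1*8) = -246 - 638*(-4 - 1*8) = -246 - 638*(-4 - 8) = -246 - 638*(-12) = -246 - 319*(-24) = -246 + 7656 = 7410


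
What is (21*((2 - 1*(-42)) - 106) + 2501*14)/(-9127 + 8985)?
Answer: -16856/71 ≈ -237.41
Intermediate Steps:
(21*((2 - 1*(-42)) - 106) + 2501*14)/(-9127 + 8985) = (21*((2 + 42) - 106) + 35014)/(-142) = (21*(44 - 106) + 35014)*(-1/142) = (21*(-62) + 35014)*(-1/142) = (-1302 + 35014)*(-1/142) = 33712*(-1/142) = -16856/71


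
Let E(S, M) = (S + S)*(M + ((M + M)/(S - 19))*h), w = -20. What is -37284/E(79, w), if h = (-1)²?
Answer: 27963/2449 ≈ 11.418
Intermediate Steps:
h = 1
E(S, M) = 2*S*(M + 2*M/(-19 + S)) (E(S, M) = (S + S)*(M + ((M + M)/(S - 19))*1) = (2*S)*(M + ((2*M)/(-19 + S))*1) = (2*S)*(M + (2*M/(-19 + S))*1) = (2*S)*(M + 2*M/(-19 + S)) = 2*S*(M + 2*M/(-19 + S)))
-37284/E(79, w) = -37284*(-(-19 + 79)/(3160*(-17 + 79))) = -37284/(2*(-20)*79*62/60) = -37284/(2*(-20)*79*(1/60)*62) = -37284/(-9796/3) = -37284*(-3/9796) = 27963/2449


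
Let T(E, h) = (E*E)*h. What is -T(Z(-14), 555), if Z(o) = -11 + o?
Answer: -346875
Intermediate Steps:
T(E, h) = h*E² (T(E, h) = E²*h = h*E²)
-T(Z(-14), 555) = -555*(-11 - 14)² = -555*(-25)² = -555*625 = -1*346875 = -346875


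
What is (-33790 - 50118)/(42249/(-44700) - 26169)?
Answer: 1250229200/389932183 ≈ 3.2063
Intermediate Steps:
(-33790 - 50118)/(42249/(-44700) - 26169) = -83908/(42249*(-1/44700) - 26169) = -83908/(-14083/14900 - 26169) = -83908/(-389932183/14900) = -83908*(-14900/389932183) = 1250229200/389932183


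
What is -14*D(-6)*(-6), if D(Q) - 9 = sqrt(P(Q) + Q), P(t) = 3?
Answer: 756 + 84*I*sqrt(3) ≈ 756.0 + 145.49*I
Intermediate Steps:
D(Q) = 9 + sqrt(3 + Q)
-14*D(-6)*(-6) = -14*(9 + sqrt(3 - 6))*(-6) = -14*(9 + sqrt(-3))*(-6) = -14*(9 + I*sqrt(3))*(-6) = (-126 - 14*I*sqrt(3))*(-6) = 756 + 84*I*sqrt(3)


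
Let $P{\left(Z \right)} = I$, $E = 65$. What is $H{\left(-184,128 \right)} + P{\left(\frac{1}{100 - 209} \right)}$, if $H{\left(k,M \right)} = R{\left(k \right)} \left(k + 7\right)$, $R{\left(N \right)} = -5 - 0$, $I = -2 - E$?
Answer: $818$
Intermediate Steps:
$I = -67$ ($I = -2 - 65 = -67$)
$P{\left(Z \right)} = -67$
$R{\left(N \right)} = -5$ ($R{\left(N \right)} = -5 + 0 = -5$)
$H{\left(k,M \right)} = -35 - 5 k$ ($H{\left(k,M \right)} = - 5 \left(k + 7\right) = - 5 \left(7 + k\right) = -35 - 5 k$)
$H{\left(-184,128 \right)} + P{\left(\frac{1}{100 - 209} \right)} = \left(-35 - -920\right) - 67 = \left(-35 + 920\right) - 67 = 885 - 67 = 818$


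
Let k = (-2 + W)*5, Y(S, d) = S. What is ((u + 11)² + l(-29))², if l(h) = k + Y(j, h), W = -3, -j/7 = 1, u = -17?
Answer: 16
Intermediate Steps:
j = -7 (j = -7*1 = -7)
k = -25 (k = (-2 - 3)*5 = -5*5 = -25)
l(h) = -32 (l(h) = -25 - 7 = -32)
((u + 11)² + l(-29))² = ((-17 + 11)² - 32)² = ((-6)² - 32)² = (36 - 32)² = 4² = 16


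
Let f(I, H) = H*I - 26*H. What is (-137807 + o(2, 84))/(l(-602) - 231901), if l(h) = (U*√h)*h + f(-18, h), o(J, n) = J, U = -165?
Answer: 3145215385/664644082041 + 1520907850*I*√602/664644082041 ≈ 0.0047322 + 0.056145*I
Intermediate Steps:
f(I, H) = -26*H + H*I
l(h) = -165*h^(3/2) - 44*h (l(h) = (-165*√h)*h + h*(-26 - 18) = -165*h^(3/2) + h*(-44) = -165*h^(3/2) - 44*h)
(-137807 + o(2, 84))/(l(-602) - 231901) = (-137807 + 2)/((-(-99330)*I*√602 - 44*(-602)) - 231901) = -137805/((-(-99330)*I*√602 + 26488) - 231901) = -137805/((99330*I*√602 + 26488) - 231901) = -137805/((26488 + 99330*I*√602) - 231901) = -137805/(-205413 + 99330*I*√602)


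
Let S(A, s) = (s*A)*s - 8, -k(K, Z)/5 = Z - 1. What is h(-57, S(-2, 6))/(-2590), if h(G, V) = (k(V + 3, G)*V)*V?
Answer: -185600/259 ≈ -716.60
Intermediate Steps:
k(K, Z) = 5 - 5*Z (k(K, Z) = -5*(Z - 1) = -5*(-1 + Z) = 5 - 5*Z)
S(A, s) = -8 + A*s**2 (S(A, s) = (A*s)*s - 8 = A*s**2 - 8 = -8 + A*s**2)
h(G, V) = V**2*(5 - 5*G) (h(G, V) = ((5 - 5*G)*V)*V = (V*(5 - 5*G))*V = V**2*(5 - 5*G))
h(-57, S(-2, 6))/(-2590) = (5*(-8 - 2*6**2)**2*(1 - 1*(-57)))/(-2590) = (5*(-8 - 2*36)**2*(1 + 57))*(-1/2590) = (5*(-8 - 72)**2*58)*(-1/2590) = (5*(-80)**2*58)*(-1/2590) = (5*6400*58)*(-1/2590) = 1856000*(-1/2590) = -185600/259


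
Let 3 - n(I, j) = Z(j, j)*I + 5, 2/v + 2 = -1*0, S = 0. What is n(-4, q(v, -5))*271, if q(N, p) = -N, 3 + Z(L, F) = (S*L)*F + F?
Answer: -2710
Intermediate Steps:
v = -1 (v = 2/(-2 - 1*0) = 2/(-2 + 0) = 2/(-2) = 2*(-½) = -1)
Z(L, F) = -3 + F (Z(L, F) = -3 + ((0*L)*F + F) = -3 + (0*F + F) = -3 + (0 + F) = -3 + F)
n(I, j) = -2 - I*(-3 + j) (n(I, j) = 3 - ((-3 + j)*I + 5) = 3 - (I*(-3 + j) + 5) = 3 - (5 + I*(-3 + j)) = 3 + (-5 - I*(-3 + j)) = -2 - I*(-3 + j))
n(-4, q(v, -5))*271 = (-2 - 1*(-4)*(-3 - 1*(-1)))*271 = (-2 - 1*(-4)*(-3 + 1))*271 = (-2 - 1*(-4)*(-2))*271 = (-2 - 8)*271 = -10*271 = -2710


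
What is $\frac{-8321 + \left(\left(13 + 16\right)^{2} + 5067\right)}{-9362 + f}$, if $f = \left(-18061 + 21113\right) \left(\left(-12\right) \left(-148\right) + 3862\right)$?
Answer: $- \frac{2413}{17197814} \approx -0.00014031$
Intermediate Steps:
$f = 17207176$ ($f = 3052 \left(1776 + 3862\right) = 3052 \cdot 5638 = 17207176$)
$\frac{-8321 + \left(\left(13 + 16\right)^{2} + 5067\right)}{-9362 + f} = \frac{-8321 + \left(\left(13 + 16\right)^{2} + 5067\right)}{-9362 + 17207176} = \frac{-8321 + \left(29^{2} + 5067\right)}{17197814} = \left(-8321 + \left(841 + 5067\right)\right) \frac{1}{17197814} = \left(-8321 + 5908\right) \frac{1}{17197814} = \left(-2413\right) \frac{1}{17197814} = - \frac{2413}{17197814}$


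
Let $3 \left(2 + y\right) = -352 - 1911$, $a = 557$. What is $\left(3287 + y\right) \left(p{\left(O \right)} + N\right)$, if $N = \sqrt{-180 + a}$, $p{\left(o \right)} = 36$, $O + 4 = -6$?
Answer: $91104 + \frac{7592 \sqrt{377}}{3} \approx 1.4024 \cdot 10^{5}$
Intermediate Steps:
$O = -10$ ($O = -4 - 6 = -10$)
$y = - \frac{2269}{3}$ ($y = -2 + \frac{-352 - 1911}{3} = -2 + \frac{1}{3} \left(-2263\right) = -2 - \frac{2263}{3} = - \frac{2269}{3} \approx -756.33$)
$N = \sqrt{377}$ ($N = \sqrt{-180 + 557} = \sqrt{377} \approx 19.416$)
$\left(3287 + y\right) \left(p{\left(O \right)} + N\right) = \left(3287 - \frac{2269}{3}\right) \left(36 + \sqrt{377}\right) = \frac{7592 \left(36 + \sqrt{377}\right)}{3} = 91104 + \frac{7592 \sqrt{377}}{3}$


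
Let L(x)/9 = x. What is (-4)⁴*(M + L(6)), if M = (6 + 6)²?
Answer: 50688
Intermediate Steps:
M = 144 (M = 12² = 144)
L(x) = 9*x
(-4)⁴*(M + L(6)) = (-4)⁴*(144 + 9*6) = 256*(144 + 54) = 256*198 = 50688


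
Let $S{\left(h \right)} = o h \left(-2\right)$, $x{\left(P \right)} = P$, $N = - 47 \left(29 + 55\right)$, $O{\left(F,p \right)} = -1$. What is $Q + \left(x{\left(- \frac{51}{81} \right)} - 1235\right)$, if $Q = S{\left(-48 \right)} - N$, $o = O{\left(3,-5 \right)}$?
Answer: $\frac{70642}{27} \approx 2616.4$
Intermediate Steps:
$o = -1$
$N = -3948$ ($N = \left(-47\right) 84 = -3948$)
$S{\left(h \right)} = 2 h$ ($S{\left(h \right)} = - h \left(-2\right) = 2 h$)
$Q = 3852$ ($Q = 2 \left(-48\right) - -3948 = -96 + 3948 = 3852$)
$Q + \left(x{\left(- \frac{51}{81} \right)} - 1235\right) = 3852 - \left(1235 + \frac{51}{81}\right) = 3852 - \frac{33362}{27} = \frac{70642}{27}$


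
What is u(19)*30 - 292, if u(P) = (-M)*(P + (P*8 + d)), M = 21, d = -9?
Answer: -102352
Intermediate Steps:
u(P) = 189 - 189*P (u(P) = (-1*21)*(P + (P*8 - 9)) = -21*(P + (8*P - 9)) = -21*(P + (-9 + 8*P)) = -21*(-9 + 9*P) = 189 - 189*P)
u(19)*30 - 292 = (189 - 189*19)*30 - 292 = (189 - 3591)*30 - 292 = -3402*30 - 292 = -102060 - 292 = -102352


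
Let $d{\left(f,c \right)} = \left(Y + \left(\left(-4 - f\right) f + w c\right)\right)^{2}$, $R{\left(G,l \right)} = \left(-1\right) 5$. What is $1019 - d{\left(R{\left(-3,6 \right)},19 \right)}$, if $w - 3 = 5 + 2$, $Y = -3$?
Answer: $-32105$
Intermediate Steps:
$R{\left(G,l \right)} = -5$
$w = 10$ ($w = 3 + \left(5 + 2\right) = 3 + 7 = 10$)
$d{\left(f,c \right)} = \left(-3 + 10 c + f \left(-4 - f\right)\right)^{2}$ ($d{\left(f,c \right)} = \left(-3 + \left(\left(-4 - f\right) f + 10 c\right)\right)^{2} = \left(-3 + \left(f \left(-4 - f\right) + 10 c\right)\right)^{2} = \left(-3 + \left(10 c + f \left(-4 - f\right)\right)\right)^{2} = \left(-3 + 10 c + f \left(-4 - f\right)\right)^{2}$)
$1019 - d{\left(R{\left(-3,6 \right)},19 \right)} = 1019 - \left(3 + \left(-5\right)^{2} - 190 + 4 \left(-5\right)\right)^{2} = 1019 - \left(3 + 25 - 190 - 20\right)^{2} = 1019 - \left(-182\right)^{2} = 1019 - 33124 = -32105$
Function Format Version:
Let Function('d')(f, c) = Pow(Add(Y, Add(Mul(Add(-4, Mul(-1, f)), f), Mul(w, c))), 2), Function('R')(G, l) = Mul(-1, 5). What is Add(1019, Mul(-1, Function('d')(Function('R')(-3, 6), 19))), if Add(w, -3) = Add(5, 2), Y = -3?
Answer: -32105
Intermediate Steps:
Function('R')(G, l) = -5
w = 10 (w = Add(3, Add(5, 2)) = Add(3, 7) = 10)
Function('d')(f, c) = Pow(Add(-3, Mul(10, c), Mul(f, Add(-4, Mul(-1, f)))), 2) (Function('d')(f, c) = Pow(Add(-3, Add(Mul(Add(-4, Mul(-1, f)), f), Mul(10, c))), 2) = Pow(Add(-3, Add(Mul(f, Add(-4, Mul(-1, f))), Mul(10, c))), 2) = Pow(Add(-3, Add(Mul(10, c), Mul(f, Add(-4, Mul(-1, f))))), 2) = Pow(Add(-3, Mul(10, c), Mul(f, Add(-4, Mul(-1, f)))), 2))
Add(1019, Mul(-1, Function('d')(Function('R')(-3, 6), 19))) = Add(1019, Mul(-1, Pow(Add(3, Pow(-5, 2), Mul(-10, 19), Mul(4, -5)), 2))) = Add(1019, Mul(-1, Pow(Add(3, 25, -190, -20), 2))) = Add(1019, Mul(-1, Pow(-182, 2))) = Add(1019, Mul(-1, 33124)) = Add(1019, -33124) = -32105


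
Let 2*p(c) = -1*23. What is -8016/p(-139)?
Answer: 16032/23 ≈ 697.04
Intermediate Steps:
p(c) = -23/2 (p(c) = (-1*23)/2 = (½)*(-23) = -23/2)
-8016/p(-139) = -8016/(-23/2) = -8016*(-2/23) = 16032/23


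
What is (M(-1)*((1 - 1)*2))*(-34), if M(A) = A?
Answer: 0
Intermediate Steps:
(M(-1)*((1 - 1)*2))*(-34) = -(1 - 1)*2*(-34) = -0*2*(-34) = -1*0*(-34) = 0*(-34) = 0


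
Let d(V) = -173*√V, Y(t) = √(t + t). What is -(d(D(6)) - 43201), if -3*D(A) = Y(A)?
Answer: 43201 + 173*I*√2*3^(¾)/3 ≈ 43201.0 + 185.9*I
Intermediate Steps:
Y(t) = √2*√t (Y(t) = √(2*t) = √2*√t)
D(A) = -√2*√A/3
-(d(D(6)) - 43201) = -(-173*I*√2*3^(¾)/3 - 43201) = -(-43201 - 173*I*√2*3^(¾)/3) = 43201 + 173*I*√2*3^(¾)/3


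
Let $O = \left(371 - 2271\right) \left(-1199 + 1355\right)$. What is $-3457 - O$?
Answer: $292943$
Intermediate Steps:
$O = -296400$ ($O = \left(-1900\right) 156 = -296400$)
$-3457 - O = -3457 - -296400 = -3457 + 296400 = 292943$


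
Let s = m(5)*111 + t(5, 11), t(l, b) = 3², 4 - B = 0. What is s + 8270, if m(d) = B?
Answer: 8723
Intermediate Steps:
B = 4 (B = 4 - 1*0 = 4 + 0 = 4)
t(l, b) = 9
m(d) = 4
s = 453 (s = 4*111 + 9 = 444 + 9 = 453)
s + 8270 = 453 + 8270 = 8723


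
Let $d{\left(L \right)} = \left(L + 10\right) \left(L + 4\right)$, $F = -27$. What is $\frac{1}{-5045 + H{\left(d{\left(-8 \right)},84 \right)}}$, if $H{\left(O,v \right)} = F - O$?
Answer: $- \frac{1}{5064} \approx -0.00019747$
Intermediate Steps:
$d{\left(L \right)} = \left(4 + L\right) \left(10 + L\right)$ ($d{\left(L \right)} = \left(10 + L\right) \left(4 + L\right) = \left(4 + L\right) \left(10 + L\right)$)
$H{\left(O,v \right)} = -27 - O$
$\frac{1}{-5045 + H{\left(d{\left(-8 \right)},84 \right)}} = \frac{1}{-5045 - \left(131 - 112\right)} = \frac{1}{-5045 - 19} = \frac{1}{-5064} = - \frac{1}{5064}$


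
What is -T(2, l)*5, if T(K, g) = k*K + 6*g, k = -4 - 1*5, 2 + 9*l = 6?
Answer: 230/3 ≈ 76.667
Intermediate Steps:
l = 4/9 (l = -2/9 + (⅑)*6 = -2/9 + ⅔ = 4/9 ≈ 0.44444)
k = -9 (k = -4 - 5 = -9)
T(K, g) = -9*K + 6*g
-T(2, l)*5 = -(-9*2 + 6*(4/9))*5 = -(-18 + 8/3)*5 = -1*(-46/3)*5 = (46/3)*5 = 230/3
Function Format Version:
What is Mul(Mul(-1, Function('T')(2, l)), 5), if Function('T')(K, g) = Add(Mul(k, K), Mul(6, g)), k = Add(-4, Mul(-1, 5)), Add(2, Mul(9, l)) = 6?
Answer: Rational(230, 3) ≈ 76.667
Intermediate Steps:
l = Rational(4, 9) (l = Add(Rational(-2, 9), Mul(Rational(1, 9), 6)) = Add(Rational(-2, 9), Rational(2, 3)) = Rational(4, 9) ≈ 0.44444)
k = -9 (k = Add(-4, -5) = -9)
Function('T')(K, g) = Add(Mul(-9, K), Mul(6, g))
Mul(Mul(-1, Function('T')(2, l)), 5) = Mul(Mul(-1, Add(Mul(-9, 2), Mul(6, Rational(4, 9)))), 5) = Mul(Mul(-1, Add(-18, Rational(8, 3))), 5) = Mul(Mul(-1, Rational(-46, 3)), 5) = Mul(Rational(46, 3), 5) = Rational(230, 3)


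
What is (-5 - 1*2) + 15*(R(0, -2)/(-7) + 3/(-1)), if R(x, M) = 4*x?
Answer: -52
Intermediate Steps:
(-5 - 1*2) + 15*(R(0, -2)/(-7) + 3/(-1)) = (-5 - 1*2) + 15*((4*0)/(-7) + 3/(-1)) = (-5 - 2) + 15*(0*(-⅐) + 3*(-1)) = -7 + 15*(0 - 3) = -7 + 15*(-3) = -7 - 45 = -52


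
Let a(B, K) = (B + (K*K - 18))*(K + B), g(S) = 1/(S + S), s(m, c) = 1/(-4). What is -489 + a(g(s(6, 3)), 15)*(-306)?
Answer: -815979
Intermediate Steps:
s(m, c) = -¼
g(S) = 1/(2*S)
a(B, K) = (B + K)*(-18 + B + K²) (a(B, K) = (B + (K² - 18))*(B + K) = (B + (-18 + K²))*(B + K) = (-18 + B + K²)*(B + K) = (B + K)*(-18 + B + K²))
-489 + a(g(s(6, 3)), 15)*(-306) = -489 + ((1/(2*(-¼)))² + 15³ - 9/(-¼) - 18*15 + (1/(2*(-¼)))*15 + (1/(2*(-¼)))*15²)*(-306) = -489 + (((½)*(-4))² + 3375 - 9*(-4) - 270 + ((½)*(-4))*15 + ((½)*(-4))*225)*(-306) = -489 + ((-2)² + 3375 - 18*(-2) - 270 - 2*15 - 2*225)*(-306) = -489 + (4 + 3375 + 36 - 270 - 30 - 450)*(-306) = -489 + 2665*(-306) = -489 - 815490 = -815979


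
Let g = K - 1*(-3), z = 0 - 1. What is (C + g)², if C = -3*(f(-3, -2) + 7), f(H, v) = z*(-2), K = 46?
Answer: 484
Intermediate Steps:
z = -1
f(H, v) = 2 (f(H, v) = -1*(-2) = 2)
g = 49 (g = 46 - 1*(-3) = 46 + 3 = 49)
C = -27 (C = -3*(2 + 7) = -3*9 = -27)
(C + g)² = (-27 + 49)² = 22² = 484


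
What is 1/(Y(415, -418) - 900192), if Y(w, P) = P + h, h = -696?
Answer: -1/901306 ≈ -1.1095e-6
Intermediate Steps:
Y(w, P) = -696 + P (Y(w, P) = P - 696 = -696 + P)
1/(Y(415, -418) - 900192) = 1/((-696 - 418) - 900192) = 1/(-1114 - 900192) = 1/(-901306) = -1/901306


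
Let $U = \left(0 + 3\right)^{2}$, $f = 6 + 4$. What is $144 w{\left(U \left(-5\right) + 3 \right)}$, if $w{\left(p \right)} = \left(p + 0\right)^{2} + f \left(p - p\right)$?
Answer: $254016$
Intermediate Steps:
$f = 10$
$U = 9$ ($U = 3^{2} = 9$)
$w{\left(p \right)} = p^{2}$ ($w{\left(p \right)} = \left(p + 0\right)^{2} + 10 \left(p - p\right) = p^{2} + 10 \cdot 0 = p^{2} + 0 = p^{2}$)
$144 w{\left(U \left(-5\right) + 3 \right)} = 144 \left(9 \left(-5\right) + 3\right)^{2} = 144 \left(-45 + 3\right)^{2} = 144 \left(-42\right)^{2} = 144 \cdot 1764 = 254016$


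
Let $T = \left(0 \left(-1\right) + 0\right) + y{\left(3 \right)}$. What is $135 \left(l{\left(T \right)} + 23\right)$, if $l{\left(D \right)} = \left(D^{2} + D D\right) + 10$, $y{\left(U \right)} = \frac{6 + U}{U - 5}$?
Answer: $\frac{19845}{2} \approx 9922.5$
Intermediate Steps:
$y{\left(U \right)} = \frac{6 + U}{-5 + U}$
$T = - \frac{9}{2}$ ($T = \left(0 \left(-1\right) + 0\right) + \frac{6 + 3}{-5 + 3} = \left(0 + 0\right) + \frac{1}{-2} \cdot 9 = 0 - \frac{9}{2} = - \frac{9}{2} \approx -4.5$)
$l{\left(D \right)} = 10 + 2 D^{2}$ ($l{\left(D \right)} = \left(D^{2} + D^{2}\right) + 10 = 2 D^{2} + 10 = 10 + 2 D^{2}$)
$135 \left(l{\left(T \right)} + 23\right) = 135 \left(\left(10 + 2 \left(- \frac{9}{2}\right)^{2}\right) + 23\right) = 135 \left(\left(10 + 2 \cdot \frac{81}{4}\right) + 23\right) = 135 \left(\left(10 + \frac{81}{2}\right) + 23\right) = 135 \left(\frac{101}{2} + 23\right) = 135 \cdot \frac{147}{2} = \frac{19845}{2}$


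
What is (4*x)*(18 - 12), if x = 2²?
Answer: 96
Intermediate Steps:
x = 4
(4*x)*(18 - 12) = (4*4)*(18 - 12) = 16*6 = 96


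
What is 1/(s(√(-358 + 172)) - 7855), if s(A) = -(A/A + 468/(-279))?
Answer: -31/243484 ≈ -0.00012732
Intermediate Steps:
s(A) = 21/31 (s(A) = -(1 + 468*(-1/279)) = -(1 - 52/31) = -1*(-21/31) = 21/31)
1/(s(√(-358 + 172)) - 7855) = 1/(21/31 - 7855) = 1/(-243484/31) = -31/243484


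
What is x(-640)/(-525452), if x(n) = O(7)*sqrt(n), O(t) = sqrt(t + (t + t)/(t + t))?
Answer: -8*I*sqrt(5)/131363 ≈ -0.00013618*I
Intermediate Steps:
O(t) = sqrt(1 + t) (O(t) = sqrt(t + (2*t)/((2*t))) = sqrt(t + (2*t)*(1/(2*t))) = sqrt(t + 1) = sqrt(1 + t))
x(n) = 2*sqrt(2)*sqrt(n) (x(n) = sqrt(1 + 7)*sqrt(n) = sqrt(8)*sqrt(n) = (2*sqrt(2))*sqrt(n) = 2*sqrt(2)*sqrt(n))
x(-640)/(-525452) = (2*sqrt(2)*sqrt(-640))/(-525452) = (2*sqrt(2)*(8*I*sqrt(10)))*(-1/525452) = (32*I*sqrt(5))*(-1/525452) = -8*I*sqrt(5)/131363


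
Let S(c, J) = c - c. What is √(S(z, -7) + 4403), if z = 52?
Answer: √4403 ≈ 66.355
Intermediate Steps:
S(c, J) = 0
√(S(z, -7) + 4403) = √(0 + 4403) = √4403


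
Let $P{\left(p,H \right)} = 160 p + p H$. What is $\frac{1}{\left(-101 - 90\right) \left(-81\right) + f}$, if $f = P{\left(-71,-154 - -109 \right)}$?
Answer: $\frac{1}{7306} \approx 0.00013687$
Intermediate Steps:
$P{\left(p,H \right)} = 160 p + H p$
$f = -8165$ ($f = - 71 \left(160 - 45\right) = \left(-71\right) 115 = -8165$)
$\frac{1}{\left(-101 - 90\right) \left(-81\right) + f} = \frac{1}{\left(-101 - 90\right) \left(-81\right) - 8165} = \frac{1}{\left(-191\right) \left(-81\right) - 8165} = \frac{1}{15471 - 8165} = \frac{1}{7306}$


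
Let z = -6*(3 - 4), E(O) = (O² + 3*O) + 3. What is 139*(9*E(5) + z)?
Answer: 54627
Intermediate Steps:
E(O) = 3 + O² + 3*O
z = 6 (z = -6*(-1) = 6)
139*(9*E(5) + z) = 139*(9*(3 + 5² + 3*5) + 6) = 139*(9*(3 + 25 + 15) + 6) = 139*(9*43 + 6) = 139*(387 + 6) = 139*393 = 54627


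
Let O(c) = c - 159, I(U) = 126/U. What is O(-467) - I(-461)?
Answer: -288460/461 ≈ -625.73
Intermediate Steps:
O(c) = -159 + c
O(-467) - I(-461) = (-159 - 467) - 126/(-461) = -626 - 126*(-1)/461 = -626 - 1*(-126/461) = -626 + 126/461 = -288460/461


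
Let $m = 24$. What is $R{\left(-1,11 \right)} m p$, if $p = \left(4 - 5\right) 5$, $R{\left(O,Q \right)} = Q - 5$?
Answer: $-720$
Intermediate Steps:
$R{\left(O,Q \right)} = -5 + Q$ ($R{\left(O,Q \right)} = Q - 5 = -5 + Q$)
$p = -5$ ($p = \left(-1\right) 5 = -5$)
$R{\left(-1,11 \right)} m p = \left(-5 + 11\right) 24 \left(-5\right) = 6 \cdot 24 \left(-5\right) = 144 \left(-5\right) = -720$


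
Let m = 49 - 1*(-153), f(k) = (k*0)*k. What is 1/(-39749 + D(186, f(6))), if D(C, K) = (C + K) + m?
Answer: -1/39361 ≈ -2.5406e-5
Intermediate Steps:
f(k) = 0 (f(k) = 0*k = 0)
m = 202 (m = 49 + 153 = 202)
D(C, K) = 202 + C + K (D(C, K) = (C + K) + 202 = 202 + C + K)
1/(-39749 + D(186, f(6))) = 1/(-39749 + (202 + 186 + 0)) = 1/(-39749 + 388) = 1/(-39361) = -1/39361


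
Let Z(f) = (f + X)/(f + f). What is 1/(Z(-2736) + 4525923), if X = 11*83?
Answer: 5472/24765852479 ≈ 2.2095e-7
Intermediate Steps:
X = 913
Z(f) = (913 + f)/(2*f) (Z(f) = (f + 913)/(f + f) = (913 + f)/((2*f)) = (913 + f)*(1/(2*f)) = (913 + f)/(2*f))
1/(Z(-2736) + 4525923) = 1/((½)*(913 - 2736)/(-2736) + 4525923) = 1/((½)*(-1/2736)*(-1823) + 4525923) = 1/(1823/5472 + 4525923) = 1/(24765852479/5472) = 5472/24765852479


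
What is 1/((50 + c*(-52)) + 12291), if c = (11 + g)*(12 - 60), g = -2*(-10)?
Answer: 1/89717 ≈ 1.1146e-5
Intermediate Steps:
g = 20
c = -1488 (c = (11 + 20)*(12 - 60) = 31*(-48) = -1488)
1/((50 + c*(-52)) + 12291) = 1/((50 - 1488*(-52)) + 12291) = 1/((50 + 77376) + 12291) = 1/(77426 + 12291) = 1/89717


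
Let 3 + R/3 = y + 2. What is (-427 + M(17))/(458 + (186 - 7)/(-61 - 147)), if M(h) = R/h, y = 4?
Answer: -301600/323289 ≈ -0.93291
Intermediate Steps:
R = 9 (R = -9 + 3*(4 + 2) = -9 + 3*6 = -9 + 18 = 9)
M(h) = 9/h
(-427 + M(17))/(458 + (186 - 7)/(-61 - 147)) = (-427 + 9/17)/(458 + (186 - 7)/(-61 - 147)) = (-427 + 9*(1/17))/(458 + 179/(-208)) = (-427 + 9/17)/(458 + 179*(-1/208)) = -7250/(17*(458 - 179/208)) = -7250/(17*95085/208) = -7250/17*208/95085 = -301600/323289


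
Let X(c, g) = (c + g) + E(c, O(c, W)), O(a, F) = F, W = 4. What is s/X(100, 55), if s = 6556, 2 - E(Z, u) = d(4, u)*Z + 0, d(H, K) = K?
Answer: -6556/243 ≈ -26.979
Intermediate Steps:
E(Z, u) = 2 - Z*u (E(Z, u) = 2 - (u*Z + 0) = 2 - (Z*u + 0) = 2 - Z*u)
X(c, g) = 2 + g - 3*c (X(c, g) = (c + g) + (2 - 1*c*4) = (c + g) + (2 - 4*c) = 2 + g - 3*c)
s/X(100, 55) = 6556/(2 + 55 - 3*100) = 6556/(2 + 55 - 300) = 6556/(-243) = 6556*(-1/243) = -6556/243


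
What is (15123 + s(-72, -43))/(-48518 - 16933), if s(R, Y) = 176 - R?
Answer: -15371/65451 ≈ -0.23485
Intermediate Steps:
(15123 + s(-72, -43))/(-48518 - 16933) = (15123 + (176 - 1*(-72)))/(-48518 - 16933) = (15123 + (176 + 72))/(-65451) = (15123 + 248)*(-1/65451) = 15371*(-1/65451) = -15371/65451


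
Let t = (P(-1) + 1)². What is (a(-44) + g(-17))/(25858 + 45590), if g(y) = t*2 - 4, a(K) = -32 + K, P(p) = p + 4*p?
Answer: -2/2977 ≈ -0.00067182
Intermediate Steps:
P(p) = 5*p
t = 16 (t = (5*(-1) + 1)² = (-5 + 1)² = (-4)² = 16)
g(y) = 28 (g(y) = 16*2 - 4 = 32 - 4 = 28)
(a(-44) + g(-17))/(25858 + 45590) = ((-32 - 44) + 28)/(25858 + 45590) = (-76 + 28)/71448 = -48*1/71448 = -2/2977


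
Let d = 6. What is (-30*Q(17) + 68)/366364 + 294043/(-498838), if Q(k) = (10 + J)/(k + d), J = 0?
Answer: -619271292691/1050848638934 ≈ -0.58931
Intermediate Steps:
Q(k) = 10/(6 + k) (Q(k) = (10 + 0)/(k + 6) = 10/(6 + k))
(-30*Q(17) + 68)/366364 + 294043/(-498838) = (-300/(6 + 17) + 68)/366364 + 294043/(-498838) = (-300/23 + 68)*(1/366364) + 294043*(-1/498838) = (-300/23 + 68)*(1/366364) - 294043/498838 = (1264/23)*(1/366364) - 294043/498838 = 316/2106593 - 294043/498838 = -619271292691/1050848638934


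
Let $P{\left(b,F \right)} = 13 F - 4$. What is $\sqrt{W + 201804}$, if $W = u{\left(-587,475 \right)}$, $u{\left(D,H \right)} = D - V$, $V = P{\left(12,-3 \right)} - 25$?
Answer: $9 \sqrt{2485} \approx 448.65$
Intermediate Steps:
$P{\left(b,F \right)} = -4 + 13 F$
$V = -68$ ($V = \left(-4 + 13 \left(-3\right)\right) - 25 = \left(-4 - 39\right) - 25 = -43 - 25 = -68$)
$u{\left(D,H \right)} = 68 + D$ ($u{\left(D,H \right)} = D - -68 = D + 68 = 68 + D$)
$W = -519$ ($W = 68 - 587 = -519$)
$\sqrt{W + 201804} = \sqrt{-519 + 201804} = \sqrt{201285} = 9 \sqrt{2485}$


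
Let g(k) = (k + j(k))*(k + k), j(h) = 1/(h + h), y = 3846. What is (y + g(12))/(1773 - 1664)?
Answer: 4135/109 ≈ 37.936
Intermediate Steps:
j(h) = 1/(2*h)
g(k) = 2*k*(k + 1/(2*k)) (g(k) = (k + 1/(2*k))*(k + k) = (k + 1/(2*k))*(2*k) = 2*k*(k + 1/(2*k)))
(y + g(12))/(1773 - 1664) = (3846 + (1 + 2*12²))/(1773 - 1664) = (3846 + (1 + 2*144))/109 = (3846 + (1 + 288))*(1/109) = (3846 + 289)*(1/109) = 4135*(1/109) = 4135/109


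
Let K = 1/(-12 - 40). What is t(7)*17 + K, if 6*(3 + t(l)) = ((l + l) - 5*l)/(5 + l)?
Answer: -17465/312 ≈ -55.978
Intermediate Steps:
t(l) = -3 - l/(2*(5 + l)) (t(l) = -3 + (((l + l) - 5*l)/(5 + l))/6 = -3 + ((2*l - 5*l)/(5 + l))/6 = -3 + ((-3*l)/(5 + l))/6 = -3 + (-3*l/(5 + l))/6 = -3 - l/(2*(5 + l)))
K = -1/52 (K = 1/(-52) = -1/52 ≈ -0.019231)
t(7)*17 + K = ((-30 - 7*7)/(2*(5 + 7)))*17 - 1/52 = ((½)*(-30 - 49)/12)*17 - 1/52 = ((½)*(1/12)*(-79))*17 - 1/52 = -79/24*17 - 1/52 = -1343/24 - 1/52 = -17465/312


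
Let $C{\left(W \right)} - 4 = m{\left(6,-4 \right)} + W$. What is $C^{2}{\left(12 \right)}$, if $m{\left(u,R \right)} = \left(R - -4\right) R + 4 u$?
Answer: $1600$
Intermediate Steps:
$m{\left(u,R \right)} = 4 u + R \left(4 + R\right)$ ($m{\left(u,R \right)} = \left(R + 4\right) R + 4 u = \left(4 + R\right) R + 4 u = R \left(4 + R\right) + 4 u = 4 u + R \left(4 + R\right)$)
$C{\left(W \right)} = 28 + W$ ($C{\left(W \right)} = 4 + \left(\left(\left(-4\right)^{2} + 4 \left(-4\right) + 4 \cdot 6\right) + W\right) = 4 + \left(\left(16 - 16 + 24\right) + W\right) = 4 + \left(24 + W\right) = 28 + W$)
$C^{2}{\left(12 \right)} = \left(28 + 12\right)^{2} = 40^{2} = 1600$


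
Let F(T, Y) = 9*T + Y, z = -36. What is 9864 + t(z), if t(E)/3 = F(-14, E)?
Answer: 9378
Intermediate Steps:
F(T, Y) = Y + 9*T
t(E) = -378 + 3*E (t(E) = 3*(E + 9*(-14)) = 3*(E - 126) = 3*(-126 + E) = -378 + 3*E)
9864 + t(z) = 9864 + (-378 + 3*(-36)) = 9864 + (-378 - 108) = 9864 - 486 = 9378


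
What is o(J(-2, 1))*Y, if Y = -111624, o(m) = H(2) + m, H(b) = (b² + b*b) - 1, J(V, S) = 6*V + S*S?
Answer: 446496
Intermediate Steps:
J(V, S) = S² + 6*V (J(V, S) = 6*V + S² = S² + 6*V)
H(b) = -1 + 2*b² (H(b) = (b² + b²) - 1 = 2*b² - 1 = -1 + 2*b²)
o(m) = 7 + m (o(m) = (-1 + 2*2²) + m = (-1 + 2*4) + m = (-1 + 8) + m = 7 + m)
o(J(-2, 1))*Y = (7 + (1² + 6*(-2)))*(-111624) = (7 + (1 - 12))*(-111624) = (7 - 11)*(-111624) = -4*(-111624) = 446496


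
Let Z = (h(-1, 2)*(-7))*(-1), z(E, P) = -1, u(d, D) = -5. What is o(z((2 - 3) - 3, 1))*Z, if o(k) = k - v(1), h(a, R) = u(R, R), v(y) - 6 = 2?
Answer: 315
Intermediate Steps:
v(y) = 8 (v(y) = 6 + 2 = 8)
h(a, R) = -5
Z = -35 (Z = -5*(-7)*(-1) = 35*(-1) = -35)
o(k) = -8 + k (o(k) = k - 1*8 = k - 8 = -8 + k)
o(z((2 - 3) - 3, 1))*Z = (-8 - 1)*(-35) = -9*(-35) = 315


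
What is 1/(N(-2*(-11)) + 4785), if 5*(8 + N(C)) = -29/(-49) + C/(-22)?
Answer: 49/234069 ≈ 0.00020934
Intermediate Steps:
N(C) = -1931/245 - C/110 (N(C) = -8 + (-29/(-49) + C/(-22))/5 = -8 + (-29*(-1/49) + C*(-1/22))/5 = -8 + (29/49 - C/22)/5 = -8 + (29/245 - C/110) = -1931/245 - C/110)
1/(N(-2*(-11)) + 4785) = 1/((-1931/245 - (-1)*(-11)/55) + 4785) = 1/((-1931/245 - 1/110*22) + 4785) = 1/((-1931/245 - 1/5) + 4785) = 1/(-396/49 + 4785) = 1/(234069/49) = 49/234069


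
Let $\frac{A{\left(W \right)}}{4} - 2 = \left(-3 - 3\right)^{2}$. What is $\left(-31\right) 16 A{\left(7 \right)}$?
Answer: $-75392$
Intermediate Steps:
$A{\left(W \right)} = 152$ ($A{\left(W \right)} = 8 + 4 \left(-3 - 3\right)^{2} = 8 + 4 \left(-6\right)^{2} = 8 + 4 \cdot 36 = 8 + 144 = 152$)
$\left(-31\right) 16 A{\left(7 \right)} = \left(-31\right) 16 \cdot 152 = \left(-496\right) 152 = -75392$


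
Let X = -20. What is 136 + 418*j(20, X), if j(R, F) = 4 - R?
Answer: -6552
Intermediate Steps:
136 + 418*j(20, X) = 136 + 418*(4 - 1*20) = 136 + 418*(4 - 20) = 136 + 418*(-16) = 136 - 6688 = -6552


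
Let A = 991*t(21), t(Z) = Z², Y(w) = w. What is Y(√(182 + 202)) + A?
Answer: 437031 + 8*√6 ≈ 4.3705e+5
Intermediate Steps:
A = 437031 (A = 991*21² = 991*441 = 437031)
Y(√(182 + 202)) + A = √(182 + 202) + 437031 = √384 + 437031 = 8*√6 + 437031 = 437031 + 8*√6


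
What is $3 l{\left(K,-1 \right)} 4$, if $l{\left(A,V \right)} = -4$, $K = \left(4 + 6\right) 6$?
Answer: $-48$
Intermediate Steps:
$K = 60$ ($K = 10 \cdot 6 = 60$)
$3 l{\left(K,-1 \right)} 4 = 3 \left(-4\right) 4 = \left(-12\right) 4 = -48$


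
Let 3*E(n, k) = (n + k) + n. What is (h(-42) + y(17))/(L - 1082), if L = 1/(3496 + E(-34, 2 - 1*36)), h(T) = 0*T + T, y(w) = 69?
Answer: -93474/3745883 ≈ -0.024954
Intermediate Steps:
E(n, k) = k/3 + 2*n/3 (E(n, k) = ((n + k) + n)/3 = ((k + n) + n)/3 = (k + 2*n)/3 = k/3 + 2*n/3)
h(T) = T (h(T) = 0 + T = T)
L = 1/3462 (L = 1/(3496 + ((2 - 1*36)/3 + (2/3)*(-34))) = 1/(3496 + ((2 - 36)/3 - 68/3)) = 1/(3496 + ((1/3)*(-34) - 68/3)) = 1/(3496 + (-34/3 - 68/3)) = 1/(3496 - 34) = 1/3462 ≈ 0.00028885)
(h(-42) + y(17))/(L - 1082) = (-42 + 69)/(1/3462 - 1082) = 27/(-3745883/3462) = 27*(-3462/3745883) = -93474/3745883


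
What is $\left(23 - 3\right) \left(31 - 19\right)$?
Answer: $240$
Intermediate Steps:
$\left(23 - 3\right) \left(31 - 19\right) = 20 \cdot 12 = 240$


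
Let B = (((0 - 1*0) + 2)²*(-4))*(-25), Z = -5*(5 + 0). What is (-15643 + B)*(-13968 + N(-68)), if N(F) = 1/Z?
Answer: 5322870843/25 ≈ 2.1291e+8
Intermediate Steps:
Z = -25 (Z = -5*5 = -25)
B = 400 (B = (((0 + 0) + 2)²*(-4))*(-25) = ((0 + 2)²*(-4))*(-25) = (2²*(-4))*(-25) = (4*(-4))*(-25) = -16*(-25) = 400)
N(F) = -1/25 (N(F) = 1/(-25) = -1/25)
(-15643 + B)*(-13968 + N(-68)) = (-15643 + 400)*(-13968 - 1/25) = -15243*(-349201/25) = 5322870843/25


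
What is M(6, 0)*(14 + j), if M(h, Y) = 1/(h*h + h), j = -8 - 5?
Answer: 1/42 ≈ 0.023810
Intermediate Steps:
j = -13
M(h, Y) = 1/(h + h²) (M(h, Y) = 1/(h² + h) = 1/(h + h²))
M(6, 0)*(14 + j) = (1/(6*(1 + 6)))*(14 - 13) = ((⅙)/7)*1 = ((⅙)*(⅐))*1 = (1/42)*1 = 1/42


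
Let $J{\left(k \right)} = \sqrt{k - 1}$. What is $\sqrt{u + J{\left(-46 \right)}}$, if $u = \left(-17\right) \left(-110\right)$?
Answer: $\sqrt{1870 + i \sqrt{47}} \approx 43.244 + 0.07927 i$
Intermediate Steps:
$J{\left(k \right)} = \sqrt{-1 + k}$
$u = 1870$
$\sqrt{u + J{\left(-46 \right)}} = \sqrt{1870 + \sqrt{-1 - 46}} = \sqrt{1870 + \sqrt{-47}} = \sqrt{1870 + i \sqrt{47}}$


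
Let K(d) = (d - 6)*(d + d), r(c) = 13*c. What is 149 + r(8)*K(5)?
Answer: -891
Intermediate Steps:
K(d) = 2*d*(-6 + d) (K(d) = (-6 + d)*(2*d) = 2*d*(-6 + d))
149 + r(8)*K(5) = 149 + (13*8)*(2*5*(-6 + 5)) = 149 + 104*(2*5*(-1)) = 149 + 104*(-10) = 149 - 1040 = -891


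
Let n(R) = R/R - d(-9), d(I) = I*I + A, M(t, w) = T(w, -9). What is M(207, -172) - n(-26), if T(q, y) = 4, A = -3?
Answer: 81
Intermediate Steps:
M(t, w) = 4
d(I) = -3 + I² (d(I) = I*I - 3 = I² - 3 = -3 + I²)
n(R) = -77 (n(R) = R/R - (-3 + (-9)²) = 1 - (-3 + 81) = 1 - 1*78 = 1 - 78 = -77)
M(207, -172) - n(-26) = 4 - 1*(-77) = 4 + 77 = 81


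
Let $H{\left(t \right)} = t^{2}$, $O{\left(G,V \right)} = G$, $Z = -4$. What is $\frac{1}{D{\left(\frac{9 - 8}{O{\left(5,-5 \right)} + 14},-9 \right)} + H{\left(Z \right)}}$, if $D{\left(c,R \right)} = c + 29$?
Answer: $\frac{19}{856} \approx 0.022196$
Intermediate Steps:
$D{\left(c,R \right)} = 29 + c$
$\frac{1}{D{\left(\frac{9 - 8}{O{\left(5,-5 \right)} + 14},-9 \right)} + H{\left(Z \right)}} = \frac{1}{\left(29 + \frac{9 - 8}{5 + 14}\right) + \left(-4\right)^{2}} = \frac{1}{\left(29 + 1 \cdot \frac{1}{19}\right) + 16} = \frac{1}{\left(29 + \frac{1}{19}\right) + 16} = \frac{1}{\frac{552}{19} + 16} = \frac{1}{\frac{856}{19}} = \frac{19}{856}$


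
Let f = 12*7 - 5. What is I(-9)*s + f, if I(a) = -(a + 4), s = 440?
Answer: 2279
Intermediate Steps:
I(a) = -4 - a (I(a) = -(4 + a) = -4 - a)
f = 79 (f = 84 - 5 = 79)
I(-9)*s + f = (-4 - 1*(-9))*440 + 79 = (-4 + 9)*440 + 79 = 5*440 + 79 = 2200 + 79 = 2279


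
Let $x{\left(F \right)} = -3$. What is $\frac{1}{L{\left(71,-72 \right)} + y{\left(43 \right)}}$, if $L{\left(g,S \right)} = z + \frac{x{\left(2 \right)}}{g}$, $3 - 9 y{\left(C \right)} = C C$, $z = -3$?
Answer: $- \frac{639}{133010} \approx -0.0048041$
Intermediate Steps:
$y{\left(C \right)} = \frac{1}{3} - \frac{C^{2}}{9}$ ($y{\left(C \right)} = \frac{1}{3} - \frac{C C}{9} = \frac{1}{3} - \frac{C^{2}}{9}$)
$L{\left(g,S \right)} = -3 - \frac{3}{g}$ ($L{\left(g,S \right)} = -3 + \frac{1}{g} \left(-3\right) = -3 - \frac{3}{g}$)
$\frac{1}{L{\left(71,-72 \right)} + y{\left(43 \right)}} = \frac{1}{\left(-3 - \frac{3}{71}\right) + \left(\frac{1}{3} - \frac{43^{2}}{9}\right)} = \frac{1}{\left(-3 - \frac{3}{71}\right) + \left(\frac{1}{3} - \frac{1849}{9}\right)} = \frac{1}{- \frac{216}{71} - \frac{1846}{9}} = \frac{1}{- \frac{133010}{639}} = - \frac{639}{133010}$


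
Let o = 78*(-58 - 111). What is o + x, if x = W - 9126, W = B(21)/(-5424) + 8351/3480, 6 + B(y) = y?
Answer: -17542910689/786480 ≈ -22306.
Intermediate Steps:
B(y) = -6 + y
W = 1885151/786480 (W = (-6 + 21)/(-5424) + 8351/3480 = 15*(-1/5424) + 8351*(1/3480) = -5/1808 + 8351/3480 = 1885151/786480 ≈ 2.3969)
o = -13182 (o = 78*(-169) = -13182)
x = -7175531329/786480 (x = 1885151/786480 - 9126 = -7175531329/786480 ≈ -9123.6)
o + x = -13182 - 7175531329/786480 = -17542910689/786480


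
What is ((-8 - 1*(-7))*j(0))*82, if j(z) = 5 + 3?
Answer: -656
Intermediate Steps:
j(z) = 8
((-8 - 1*(-7))*j(0))*82 = ((-8 - 1*(-7))*8)*82 = ((-8 + 7)*8)*82 = -1*8*82 = -8*82 = -656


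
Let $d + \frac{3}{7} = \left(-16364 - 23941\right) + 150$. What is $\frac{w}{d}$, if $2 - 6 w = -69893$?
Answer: $- \frac{489265}{1686528} \approx -0.2901$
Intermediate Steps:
$w = \frac{69895}{6}$ ($w = \frac{1}{3} - - \frac{69893}{6} = \frac{1}{3} + \frac{69893}{6} = \frac{69895}{6} \approx 11649.0$)
$d = - \frac{281088}{7}$ ($d = - \frac{3}{7} + \left(\left(-16364 - 23941\right) + 150\right) = - \frac{3}{7} + \left(-40305 + 150\right) = - \frac{3}{7} - 40155 = - \frac{281088}{7} \approx -40155.0$)
$\frac{w}{d} = \frac{69895}{6 \left(- \frac{281088}{7}\right)} = \frac{69895}{6} \left(- \frac{7}{281088}\right) = - \frac{489265}{1686528}$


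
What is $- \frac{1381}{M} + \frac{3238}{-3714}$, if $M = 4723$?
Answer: $- \frac{10211054}{8770611} \approx -1.1642$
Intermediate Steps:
$- \frac{1381}{M} + \frac{3238}{-3714} = - \frac{1381}{4723} + \frac{3238}{-3714} = \left(-1381\right) \frac{1}{4723} + 3238 \left(- \frac{1}{3714}\right) = - \frac{1381}{4723} - \frac{1619}{1857} = - \frac{10211054}{8770611}$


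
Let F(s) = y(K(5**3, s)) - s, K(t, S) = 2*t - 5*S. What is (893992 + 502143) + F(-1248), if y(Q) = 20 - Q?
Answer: 1390913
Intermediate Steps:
K(t, S) = -5*S + 2*t
F(s) = -230 + 4*s (F(s) = (20 - (-5*s + 2*5**3)) - s = (20 - (-5*s + 2*125)) - s = (20 - (-5*s + 250)) - s = (20 - (250 - 5*s)) - s = (20 + (-250 + 5*s)) - s = (-230 + 5*s) - s = -230 + 4*s)
(893992 + 502143) + F(-1248) = (893992 + 502143) + (-230 + 4*(-1248)) = 1396135 + (-230 - 4992) = 1396135 - 5222 = 1390913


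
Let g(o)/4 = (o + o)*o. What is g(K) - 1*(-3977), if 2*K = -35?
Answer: 6427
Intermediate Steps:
K = -35/2 (K = (½)*(-35) = -35/2 ≈ -17.500)
g(o) = 8*o² (g(o) = 4*((o + o)*o) = 4*((2*o)*o) = 4*(2*o²) = 8*o²)
g(K) - 1*(-3977) = 8*(-35/2)² - 1*(-3977) = 8*(1225/4) + 3977 = 2450 + 3977 = 6427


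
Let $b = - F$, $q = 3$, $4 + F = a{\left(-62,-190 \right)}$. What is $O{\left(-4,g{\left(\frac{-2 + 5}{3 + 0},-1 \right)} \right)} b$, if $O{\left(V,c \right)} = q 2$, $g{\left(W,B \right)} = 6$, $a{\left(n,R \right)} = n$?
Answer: $396$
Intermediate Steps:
$F = -66$ ($F = -4 - 62 = -66$)
$O{\left(V,c \right)} = 6$ ($O{\left(V,c \right)} = 3 \cdot 2 = 6$)
$b = 66$ ($b = \left(-1\right) \left(-66\right) = 66$)
$O{\left(-4,g{\left(\frac{-2 + 5}{3 + 0},-1 \right)} \right)} b = 6 \cdot 66 = 396$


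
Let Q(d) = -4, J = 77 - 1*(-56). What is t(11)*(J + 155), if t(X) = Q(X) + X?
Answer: 2016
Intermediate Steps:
J = 133 (J = 77 + 56 = 133)
t(X) = -4 + X
t(11)*(J + 155) = (-4 + 11)*(133 + 155) = 7*288 = 2016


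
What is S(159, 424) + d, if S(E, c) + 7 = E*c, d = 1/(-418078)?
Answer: 28182219901/418078 ≈ 67409.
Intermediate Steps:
d = -1/418078 ≈ -2.3919e-6
S(E, c) = -7 + E*c
S(159, 424) + d = (-7 + 159*424) - 1/418078 = (-7 + 67416) - 1/418078 = 67409 - 1/418078 = 28182219901/418078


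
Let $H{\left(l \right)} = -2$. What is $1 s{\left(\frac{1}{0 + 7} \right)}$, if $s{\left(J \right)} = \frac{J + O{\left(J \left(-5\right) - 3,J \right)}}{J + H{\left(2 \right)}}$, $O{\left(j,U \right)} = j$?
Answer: $\frac{25}{13} \approx 1.9231$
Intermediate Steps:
$s{\left(J \right)} = \frac{-3 - 4 J}{-2 + J}$ ($s{\left(J \right)} = \frac{J + \left(J \left(-5\right) - 3\right)}{J - 2} = \frac{J - \left(3 + 5 J\right)}{-2 + J} = \frac{-3 - 4 J}{-2 + J}$)
$1 s{\left(\frac{1}{0 + 7} \right)} = 1 \frac{-3 - \frac{4}{0 + 7}}{-2 + \frac{1}{0 + 7}} = 1 \frac{-3 - \frac{4}{7}}{-2 + \frac{1}{7}} = 1 \frac{-3 - \frac{4}{7}}{- \frac{13}{7}} = 1 \left(\left(- \frac{7}{13}\right) \left(- \frac{25}{7}\right)\right) = 1 \cdot \frac{25}{13} = \frac{25}{13}$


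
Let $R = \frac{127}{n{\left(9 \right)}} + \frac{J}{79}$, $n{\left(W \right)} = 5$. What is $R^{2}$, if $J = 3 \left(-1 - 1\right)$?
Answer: $\frac{100060009}{156025} \approx 641.31$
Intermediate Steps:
$J = -6$ ($J = 3 \left(-2\right) = -6$)
$R = \frac{10003}{395}$ ($R = \frac{127}{5} - \frac{6}{79} = \frac{10003}{395} \approx 25.324$)
$R^{2} = \left(\frac{10003}{395}\right)^{2} = \frac{100060009}{156025}$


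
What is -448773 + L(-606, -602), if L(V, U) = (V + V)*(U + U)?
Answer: 1010475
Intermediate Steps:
L(V, U) = 4*U*V (L(V, U) = (2*V)*(2*U) = 4*U*V)
-448773 + L(-606, -602) = -448773 + 4*(-602)*(-606) = -448773 + 1459248 = 1010475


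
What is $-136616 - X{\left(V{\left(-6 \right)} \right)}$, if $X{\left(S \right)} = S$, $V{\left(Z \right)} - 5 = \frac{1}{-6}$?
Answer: $- \frac{819725}{6} \approx -1.3662 \cdot 10^{5}$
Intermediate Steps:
$V{\left(Z \right)} = \frac{29}{6}$ ($V{\left(Z \right)} = 5 + \frac{1}{-6} = 5 - \frac{1}{6} = \frac{29}{6}$)
$-136616 - X{\left(V{\left(-6 \right)} \right)} = -136616 - \frac{29}{6} = - \frac{819725}{6}$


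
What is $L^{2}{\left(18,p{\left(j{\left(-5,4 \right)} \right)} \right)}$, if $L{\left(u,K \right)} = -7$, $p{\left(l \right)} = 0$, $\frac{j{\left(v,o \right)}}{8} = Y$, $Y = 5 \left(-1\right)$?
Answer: $49$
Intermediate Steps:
$Y = -5$
$j{\left(v,o \right)} = -40$ ($j{\left(v,o \right)} = 8 \left(-5\right) = -40$)
$L^{2}{\left(18,p{\left(j{\left(-5,4 \right)} \right)} \right)} = \left(-7\right)^{2} = 49$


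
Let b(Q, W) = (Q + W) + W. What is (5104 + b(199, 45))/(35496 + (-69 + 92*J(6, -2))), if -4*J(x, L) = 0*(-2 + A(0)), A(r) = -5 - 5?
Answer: 5393/35427 ≈ 0.15223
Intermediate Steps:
A(r) = -10
J(x, L) = 0 (J(x, L) = -0*(-2 - 10) = -0*(-12) = -¼*0 = 0)
b(Q, W) = Q + 2*W
(5104 + b(199, 45))/(35496 + (-69 + 92*J(6, -2))) = (5104 + (199 + 2*45))/(35496 + (-69 + 92*0)) = (5104 + (199 + 90))/(35496 + (-69 + 0)) = (5104 + 289)/(35496 - 69) = 5393/35427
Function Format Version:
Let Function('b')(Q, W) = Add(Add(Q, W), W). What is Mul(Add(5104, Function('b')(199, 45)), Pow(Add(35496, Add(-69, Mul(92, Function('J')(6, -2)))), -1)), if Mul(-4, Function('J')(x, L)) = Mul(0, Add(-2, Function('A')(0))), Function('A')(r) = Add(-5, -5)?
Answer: Rational(5393, 35427) ≈ 0.15223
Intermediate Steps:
Function('A')(r) = -10
Function('J')(x, L) = 0 (Function('J')(x, L) = Mul(Rational(-1, 4), Mul(0, Add(-2, -10))) = Mul(Rational(-1, 4), Mul(0, -12)) = Mul(Rational(-1, 4), 0) = 0)
Function('b')(Q, W) = Add(Q, Mul(2, W))
Mul(Add(5104, Function('b')(199, 45)), Pow(Add(35496, Add(-69, Mul(92, Function('J')(6, -2)))), -1)) = Mul(Add(5104, Add(199, Mul(2, 45))), Pow(Add(35496, Add(-69, Mul(92, 0))), -1)) = Mul(Add(5104, Add(199, 90)), Pow(Add(35496, Add(-69, 0)), -1)) = Mul(Add(5104, 289), Pow(Add(35496, -69), -1)) = Mul(5393, Pow(35427, -1)) = Mul(5393, Rational(1, 35427)) = Rational(5393, 35427)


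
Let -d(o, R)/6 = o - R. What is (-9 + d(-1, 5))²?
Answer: 729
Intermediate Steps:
d(o, R) = -6*o + 6*R (d(o, R) = -6*(o - R) = -6*o + 6*R)
(-9 + d(-1, 5))² = (-9 + (-6*(-1) + 6*5))² = (-9 + (6 + 30))² = (-9 + 36)² = 27² = 729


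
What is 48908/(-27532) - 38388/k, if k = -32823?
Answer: -6528677/10758129 ≈ -0.60686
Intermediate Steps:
48908/(-27532) - 38388/k = 48908/(-27532) - 38388/(-32823) = 48908*(-1/27532) - 38388*(-1/32823) = -12227/6883 + 1828/1563 = -6528677/10758129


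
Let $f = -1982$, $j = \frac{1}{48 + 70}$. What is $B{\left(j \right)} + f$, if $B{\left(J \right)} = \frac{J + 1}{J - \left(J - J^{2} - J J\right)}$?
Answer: $5039$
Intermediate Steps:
$j = \frac{1}{118} \approx 0.0084746$
$B{\left(J \right)} = \frac{1 + J}{2 J^{2}}$ ($B{\left(J \right)} = \frac{1 + J}{J - \left(J - 2 J^{2}\right)} = \frac{1 + J}{J + \left(2 J^{2} - J\right)} = \frac{1 + J}{J + \left(- J + 2 J^{2}\right)} = \frac{1 + J}{2 J^{2}}$)
$B{\left(j \right)} + f = \frac{\frac{1}{(\frac{1}{118})^{2}} \left(1 + \frac{1}{118}\right)}{2} - 1982 = \frac{1}{2} \cdot 13924 \cdot \frac{119}{118} - 1982 = 7021 - 1982 = 5039$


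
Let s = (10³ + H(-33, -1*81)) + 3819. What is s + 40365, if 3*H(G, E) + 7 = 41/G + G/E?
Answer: 40256617/891 ≈ 45181.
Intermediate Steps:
H(G, E) = -7/3 + 41/(3*G) + G/(3*E) (H(G, E) = -7/3 + (41/G + G/E)/3 = -7/3 + (41/(3*G) + G/(3*E)) = -7/3 + 41/(3*G) + G/(3*E))
s = 4291402/891 (s = (10³ + (-7/3 + (41/3)/(-33) + (⅓)*(-33)/(-1*81))) + 3819 = (1000 + (-7/3 + (41/3)*(-1/33) + (⅓)*(-33)/(-81))) + 3819 = (1000 + (-7/3 - 41/99 + (⅓)*(-33)*(-1/81))) + 3819 = (1000 + (-7/3 - 41/99 + 11/81)) + 3819 = (1000 - 2327/891) + 3819 = 888673/891 + 3819 = 4291402/891 ≈ 4816.4)
s + 40365 = 4291402/891 + 40365 = 40256617/891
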